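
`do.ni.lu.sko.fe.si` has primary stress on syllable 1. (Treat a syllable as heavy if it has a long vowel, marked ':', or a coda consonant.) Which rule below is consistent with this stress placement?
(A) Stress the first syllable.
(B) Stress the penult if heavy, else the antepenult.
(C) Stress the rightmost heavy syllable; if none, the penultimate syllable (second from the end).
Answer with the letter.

A

Rule A → syllable 1 ✓.
Rule B → syllable 4 (observed: 1).
Rule C → syllable 5 (observed: 1).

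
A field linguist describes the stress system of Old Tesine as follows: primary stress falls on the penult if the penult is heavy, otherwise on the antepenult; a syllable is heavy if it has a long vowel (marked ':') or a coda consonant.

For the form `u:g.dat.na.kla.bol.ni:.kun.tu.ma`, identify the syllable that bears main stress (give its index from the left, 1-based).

Weights: 7 kun H, 8 tu L, 9 ma L.
The penult (syllable 8, tu) is light, so stress falls on the antepenult (syllable 7, kun).
Primary stress: syllable 7 → u:g.dat.na.kla.bol.ni:.ˈkun.tu.ma.

7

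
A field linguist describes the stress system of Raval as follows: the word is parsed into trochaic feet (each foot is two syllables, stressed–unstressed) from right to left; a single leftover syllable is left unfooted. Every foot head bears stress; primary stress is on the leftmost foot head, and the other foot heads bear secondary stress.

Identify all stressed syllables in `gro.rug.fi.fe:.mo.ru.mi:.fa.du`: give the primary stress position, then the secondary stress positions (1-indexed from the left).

primary 2, secondary 4, 6, 8

Parse right to left into trochaic (ˈσσ) feet: gro (ˈrug.fi) (ˈfe:.mo) (ˈru.mi:) (ˈfa.du). Syllable 1 is left unfooted.
Foot heads (stressed positions): 2, 4, 6, 8.
End Rule Leftmost: primary stress on the leftmost head = syllable 2.
Secondary stress on 4, 6, 8: gro.ˈrug.fi.ˌfe:.mo.ˌru.mi:.ˌfa.du.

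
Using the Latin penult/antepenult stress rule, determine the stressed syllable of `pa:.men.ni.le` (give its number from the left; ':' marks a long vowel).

Classical Latin: stress the penult if heavy (long vowel or closed), else the antepenult.
Weights: 2 men H, 3 ni L, 4 le L.
The penult (syllable 3, ni) is light, so stress falls on the antepenult (syllable 2, men).
Stress on syllable 2: pa:.ˈmen.ni.le.

2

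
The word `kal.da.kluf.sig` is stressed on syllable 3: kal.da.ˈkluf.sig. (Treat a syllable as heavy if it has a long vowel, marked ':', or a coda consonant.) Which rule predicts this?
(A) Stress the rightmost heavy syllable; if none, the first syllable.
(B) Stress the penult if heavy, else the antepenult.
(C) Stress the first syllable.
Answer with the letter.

B

Rule A → syllable 4 (observed: 3).
Rule B → syllable 3 ✓.
Rule C → syllable 1 (observed: 3).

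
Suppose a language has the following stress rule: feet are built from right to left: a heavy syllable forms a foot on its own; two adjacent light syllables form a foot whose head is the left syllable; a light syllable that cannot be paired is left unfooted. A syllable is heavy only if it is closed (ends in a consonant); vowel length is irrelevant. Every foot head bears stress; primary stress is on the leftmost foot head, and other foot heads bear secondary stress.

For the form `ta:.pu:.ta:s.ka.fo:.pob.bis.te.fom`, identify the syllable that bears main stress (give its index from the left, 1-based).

Weights: 1 ta: L, 2 pu: L, 3 ta:s H, 4 ka L, 5 fo: L, 6 pob H, 7 bis H, 8 te L, 9 fom H.
Parse right to left (heavy = foot alone; LL = one foot; stranded L unfooted): (ˈta:.pu:) (ˈta:s) (ˈka.fo:) (ˈpob) (ˈbis) te (ˈfom).
Foot heads: 1, 3, 4, 6, 7, 9.
Primary stress on the leftmost head = syllable 1.
Primary stress: syllable 1 → ˈta:.pu:.ta:s.ka.fo:.pob.bis.te.fom.

1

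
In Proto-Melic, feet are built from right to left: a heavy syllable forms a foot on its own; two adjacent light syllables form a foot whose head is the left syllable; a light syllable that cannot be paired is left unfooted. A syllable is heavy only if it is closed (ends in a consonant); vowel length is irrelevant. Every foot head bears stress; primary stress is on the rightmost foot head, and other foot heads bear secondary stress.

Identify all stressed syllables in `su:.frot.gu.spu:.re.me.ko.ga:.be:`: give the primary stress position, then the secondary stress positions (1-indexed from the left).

primary 8, secondary 2, 4, 6

Weights: 1 su: L, 2 frot H, 3 gu L, 4 spu: L, 5 re L, 6 me L, 7 ko L, 8 ga: L, 9 be: L.
Parse right to left (heavy = foot alone; LL = one foot; stranded L unfooted): su: (ˈfrot) gu (ˈspu:.re) (ˈme.ko) (ˈga:.be:).
Foot heads: 2, 4, 6, 8.
Primary stress on the rightmost head = syllable 8.
Secondary stress on 2, 4, 6: su:.ˌfrot.gu.ˌspu:.re.ˌme.ko.ˈga:.be:.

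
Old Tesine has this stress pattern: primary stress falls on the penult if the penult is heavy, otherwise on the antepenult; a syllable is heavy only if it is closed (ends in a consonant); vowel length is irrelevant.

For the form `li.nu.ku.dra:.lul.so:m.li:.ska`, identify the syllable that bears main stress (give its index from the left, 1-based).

6

Weights: 6 so:m H, 7 li: L, 8 ska L.
The penult (syllable 7, li:) is light, so stress falls on the antepenult (syllable 6, so:m).
Primary stress: syllable 6 → li.nu.ku.dra:.lul.ˈso:m.li:.ska.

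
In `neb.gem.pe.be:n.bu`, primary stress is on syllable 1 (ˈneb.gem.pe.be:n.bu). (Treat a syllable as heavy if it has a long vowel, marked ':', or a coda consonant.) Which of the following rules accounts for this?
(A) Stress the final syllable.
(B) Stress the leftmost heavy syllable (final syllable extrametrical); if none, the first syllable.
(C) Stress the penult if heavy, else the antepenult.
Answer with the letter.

B

Rule A → syllable 5 (observed: 1).
Rule B → syllable 1 ✓.
Rule C → syllable 4 (observed: 1).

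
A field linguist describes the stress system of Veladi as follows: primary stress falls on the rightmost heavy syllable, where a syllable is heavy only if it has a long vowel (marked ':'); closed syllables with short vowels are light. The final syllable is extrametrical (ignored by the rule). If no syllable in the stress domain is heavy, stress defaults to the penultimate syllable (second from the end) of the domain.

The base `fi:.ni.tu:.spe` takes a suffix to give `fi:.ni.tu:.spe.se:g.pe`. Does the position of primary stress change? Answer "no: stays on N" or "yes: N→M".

Base `fi:.ni.tu:.spe` (4 syllables):
  The final syllable (4, spe) is extrametrical; the stress domain is syllables 1–3.
  Weights: 1 fi: H, 2 ni L, 3 tu: H.
  Heavy syllables in the domain: 1, 3. The rightmost is syllable 3 (tu:).
  → primary stress on syllable 3.
Suffixed `fi:.ni.tu:.spe.se:g.pe` (6 syllables):
  The final syllable (6, pe) is extrametrical; the stress domain is syllables 1–5.
  Weights: 1 fi: H, 2 ni L, 3 tu: H, 4 spe L, 5 se:g H.
  Heavy syllables in the domain: 1, 3, 5. The rightmost is syllable 5 (se:g).
  → primary stress on syllable 5.

yes: 3→5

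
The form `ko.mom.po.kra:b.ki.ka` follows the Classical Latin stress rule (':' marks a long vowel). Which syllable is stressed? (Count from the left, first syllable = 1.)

Classical Latin: stress the penult if heavy (long vowel or closed), else the antepenult.
Weights: 4 kra:b H, 5 ki L, 6 ka L.
The penult (syllable 5, ki) is light, so stress falls on the antepenult (syllable 4, kra:b).
Stress on syllable 4: ko.mom.po.ˈkra:b.ki.ka.

4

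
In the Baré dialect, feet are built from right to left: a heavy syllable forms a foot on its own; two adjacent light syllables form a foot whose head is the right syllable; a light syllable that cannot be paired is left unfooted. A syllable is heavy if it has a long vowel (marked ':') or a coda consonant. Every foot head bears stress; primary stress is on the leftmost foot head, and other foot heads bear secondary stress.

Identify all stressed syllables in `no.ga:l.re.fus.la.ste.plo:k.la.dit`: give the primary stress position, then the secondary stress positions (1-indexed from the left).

primary 2, secondary 4, 6, 7, 9

Weights: 1 no L, 2 ga:l H, 3 re L, 4 fus H, 5 la L, 6 ste L, 7 plo:k H, 8 la L, 9 dit H.
Parse right to left (heavy = foot alone; LL = one foot; stranded L unfooted): no (ˈga:l) re (ˈfus) (la.ˈste) (ˈplo:k) la (ˈdit).
Foot heads: 2, 4, 6, 7, 9.
Primary stress on the leftmost head = syllable 2.
Secondary stress on 4, 6, 7, 9: no.ˈga:l.re.ˌfus.la.ˌste.ˌplo:k.la.ˌdit.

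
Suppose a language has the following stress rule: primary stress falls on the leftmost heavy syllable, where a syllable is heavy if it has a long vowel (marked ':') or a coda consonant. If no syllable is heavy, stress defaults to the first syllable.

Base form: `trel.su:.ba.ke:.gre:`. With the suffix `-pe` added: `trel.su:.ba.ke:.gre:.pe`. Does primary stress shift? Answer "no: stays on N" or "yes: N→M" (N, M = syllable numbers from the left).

Base `trel.su:.ba.ke:.gre:` (5 syllables):
  Weights: 1 trel H, 2 su: H, 3 ba L, 4 ke: H, 5 gre: H.
  Heavy syllables in the domain: 1, 2, 4, 5. The leftmost is syllable 1 (trel).
  → primary stress on syllable 1.
Suffixed `trel.su:.ba.ke:.gre:.pe` (6 syllables):
  Weights: 1 trel H, 2 su: H, 3 ba L, 4 ke: H, 5 gre: H, 6 pe L.
  Heavy syllables in the domain: 1, 2, 4, 5. The leftmost is syllable 1 (trel).
  → primary stress on syllable 1.

no: stays on 1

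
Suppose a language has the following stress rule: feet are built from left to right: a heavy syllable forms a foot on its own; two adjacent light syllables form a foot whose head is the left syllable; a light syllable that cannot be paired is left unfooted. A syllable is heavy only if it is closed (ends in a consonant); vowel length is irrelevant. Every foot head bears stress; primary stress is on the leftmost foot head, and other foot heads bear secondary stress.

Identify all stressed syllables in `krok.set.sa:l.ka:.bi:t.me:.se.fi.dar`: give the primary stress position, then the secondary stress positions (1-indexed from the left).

primary 1, secondary 2, 3, 5, 6, 9

Weights: 1 krok H, 2 set H, 3 sa:l H, 4 ka: L, 5 bi:t H, 6 me: L, 7 se L, 8 fi L, 9 dar H.
Parse left to right (heavy = foot alone; LL = one foot; stranded L unfooted): (ˈkrok) (ˈset) (ˈsa:l) ka: (ˈbi:t) (ˈme:.se) fi (ˈdar).
Foot heads: 1, 2, 3, 5, 6, 9.
Primary stress on the leftmost head = syllable 1.
Secondary stress on 2, 3, 5, 6, 9: ˈkrok.ˌset.ˌsa:l.ka:.ˌbi:t.ˌme:.se.fi.ˌdar.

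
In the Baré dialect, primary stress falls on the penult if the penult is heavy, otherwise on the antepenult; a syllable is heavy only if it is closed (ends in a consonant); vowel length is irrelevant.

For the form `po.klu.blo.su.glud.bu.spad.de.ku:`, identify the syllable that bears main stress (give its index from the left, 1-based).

7

Weights: 7 spad H, 8 de L, 9 ku: L.
The penult (syllable 8, de) is light, so stress falls on the antepenult (syllable 7, spad).
Primary stress: syllable 7 → po.klu.blo.su.glud.bu.ˈspad.de.ku:.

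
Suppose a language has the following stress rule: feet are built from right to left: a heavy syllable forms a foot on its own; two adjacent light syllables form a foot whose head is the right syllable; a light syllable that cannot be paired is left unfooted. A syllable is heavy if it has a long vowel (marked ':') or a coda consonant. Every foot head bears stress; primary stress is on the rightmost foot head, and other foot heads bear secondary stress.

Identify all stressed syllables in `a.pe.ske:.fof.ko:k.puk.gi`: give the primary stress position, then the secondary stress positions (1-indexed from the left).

primary 6, secondary 2, 3, 4, 5

Weights: 1 a L, 2 pe L, 3 ske: H, 4 fof H, 5 ko:k H, 6 puk H, 7 gi L.
Parse right to left (heavy = foot alone; LL = one foot; stranded L unfooted): (a.ˈpe) (ˈske:) (ˈfof) (ˈko:k) (ˈpuk) gi.
Foot heads: 2, 3, 4, 5, 6.
Primary stress on the rightmost head = syllable 6.
Secondary stress on 2, 3, 4, 5: a.ˌpe.ˌske:.ˌfof.ˌko:k.ˈpuk.gi.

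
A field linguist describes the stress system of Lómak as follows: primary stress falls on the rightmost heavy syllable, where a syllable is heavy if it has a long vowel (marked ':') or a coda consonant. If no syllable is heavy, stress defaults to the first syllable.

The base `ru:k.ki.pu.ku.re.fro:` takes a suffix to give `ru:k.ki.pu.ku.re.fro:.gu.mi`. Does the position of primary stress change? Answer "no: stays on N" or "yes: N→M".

Base `ru:k.ki.pu.ku.re.fro:` (6 syllables):
  Weights: 1 ru:k H, 2 ki L, 3 pu L, 4 ku L, 5 re L, 6 fro: H.
  Heavy syllables in the domain: 1, 6. The rightmost is syllable 6 (fro:).
  → primary stress on syllable 6.
Suffixed `ru:k.ki.pu.ku.re.fro:.gu.mi` (8 syllables):
  Weights: 1 ru:k H, 2 ki L, 3 pu L, 4 ku L, 5 re L, 6 fro: H, 7 gu L, 8 mi L.
  Heavy syllables in the domain: 1, 6. The rightmost is syllable 6 (fro:).
  → primary stress on syllable 6.

no: stays on 6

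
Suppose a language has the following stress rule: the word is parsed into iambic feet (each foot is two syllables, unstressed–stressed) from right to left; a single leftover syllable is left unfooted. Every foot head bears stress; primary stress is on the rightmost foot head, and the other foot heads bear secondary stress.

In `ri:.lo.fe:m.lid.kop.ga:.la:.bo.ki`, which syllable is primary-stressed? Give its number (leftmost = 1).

Parse right to left into iambic (σˈσ) feet: ri: (lo.ˈfe:m) (lid.ˈkop) (ga:.ˈla:) (bo.ˈki). Syllable 1 is left unfooted.
Foot heads (stressed positions): 3, 5, 7, 9.
End Rule Rightmost: primary stress on the rightmost head = syllable 9.
Primary stress: syllable 9 → ri:.lo.fe:m.lid.kop.ga:.la:.bo.ˈki.

9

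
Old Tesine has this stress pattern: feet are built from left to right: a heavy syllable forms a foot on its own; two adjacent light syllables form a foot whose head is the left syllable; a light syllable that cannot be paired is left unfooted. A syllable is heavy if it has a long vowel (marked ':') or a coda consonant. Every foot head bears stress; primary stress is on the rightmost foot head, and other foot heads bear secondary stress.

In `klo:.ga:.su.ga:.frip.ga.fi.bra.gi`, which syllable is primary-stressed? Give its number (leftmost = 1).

8

Weights: 1 klo: H, 2 ga: H, 3 su L, 4 ga: H, 5 frip H, 6 ga L, 7 fi L, 8 bra L, 9 gi L.
Parse left to right (heavy = foot alone; LL = one foot; stranded L unfooted): (ˈklo:) (ˈga:) su (ˈga:) (ˈfrip) (ˈga.fi) (ˈbra.gi).
Foot heads: 1, 2, 4, 5, 6, 8.
Primary stress on the rightmost head = syllable 8.
Primary stress: syllable 8 → klo:.ga:.su.ga:.frip.ga.fi.ˈbra.gi.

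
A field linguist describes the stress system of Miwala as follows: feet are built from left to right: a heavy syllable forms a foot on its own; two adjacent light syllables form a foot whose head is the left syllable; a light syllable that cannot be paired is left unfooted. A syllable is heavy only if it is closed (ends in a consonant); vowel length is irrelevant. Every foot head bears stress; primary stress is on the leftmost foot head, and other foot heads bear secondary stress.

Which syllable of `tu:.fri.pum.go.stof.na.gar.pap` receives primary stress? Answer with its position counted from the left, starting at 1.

1

Weights: 1 tu: L, 2 fri L, 3 pum H, 4 go L, 5 stof H, 6 na L, 7 gar H, 8 pap H.
Parse left to right (heavy = foot alone; LL = one foot; stranded L unfooted): (ˈtu:.fri) (ˈpum) go (ˈstof) na (ˈgar) (ˈpap).
Foot heads: 1, 3, 5, 7, 8.
Primary stress on the leftmost head = syllable 1.
Primary stress: syllable 1 → ˈtu:.fri.pum.go.stof.na.gar.pap.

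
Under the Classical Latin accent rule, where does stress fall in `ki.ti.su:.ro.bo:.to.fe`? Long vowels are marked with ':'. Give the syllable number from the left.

5

Classical Latin: stress the penult if heavy (long vowel or closed), else the antepenult.
Weights: 5 bo: H, 6 to L, 7 fe L.
The penult (syllable 6, to) is light, so stress falls on the antepenult (syllable 5, bo:).
Stress on syllable 5: ki.ti.su:.ro.ˈbo:.to.fe.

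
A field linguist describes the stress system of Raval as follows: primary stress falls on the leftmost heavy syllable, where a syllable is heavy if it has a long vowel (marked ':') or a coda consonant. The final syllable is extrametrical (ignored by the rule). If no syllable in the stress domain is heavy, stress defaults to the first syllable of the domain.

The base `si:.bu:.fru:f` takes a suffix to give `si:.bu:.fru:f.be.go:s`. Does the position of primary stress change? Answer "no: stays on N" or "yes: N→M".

no: stays on 1

Base `si:.bu:.fru:f` (3 syllables):
  The final syllable (3, fru:f) is extrametrical; the stress domain is syllables 1–2.
  Weights: 1 si: H, 2 bu: H.
  Heavy syllables in the domain: 1, 2. The leftmost is syllable 1 (si:).
  → primary stress on syllable 1.
Suffixed `si:.bu:.fru:f.be.go:s` (5 syllables):
  The final syllable (5, go:s) is extrametrical; the stress domain is syllables 1–4.
  Weights: 1 si: H, 2 bu: H, 3 fru:f H, 4 be L.
  Heavy syllables in the domain: 1, 2, 3. The leftmost is syllable 1 (si:).
  → primary stress on syllable 1.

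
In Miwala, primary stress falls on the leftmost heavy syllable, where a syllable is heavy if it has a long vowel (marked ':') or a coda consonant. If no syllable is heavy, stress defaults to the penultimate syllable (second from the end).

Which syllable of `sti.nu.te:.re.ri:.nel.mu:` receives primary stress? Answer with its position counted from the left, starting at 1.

Weights: 1 sti L, 2 nu L, 3 te: H, 4 re L, 5 ri: H, 6 nel H, 7 mu: H.
Heavy syllables in the domain: 3, 5, 6, 7. The leftmost is syllable 3 (te:).
Primary stress: syllable 3 → sti.nu.ˈte:.re.ri:.nel.mu:.

3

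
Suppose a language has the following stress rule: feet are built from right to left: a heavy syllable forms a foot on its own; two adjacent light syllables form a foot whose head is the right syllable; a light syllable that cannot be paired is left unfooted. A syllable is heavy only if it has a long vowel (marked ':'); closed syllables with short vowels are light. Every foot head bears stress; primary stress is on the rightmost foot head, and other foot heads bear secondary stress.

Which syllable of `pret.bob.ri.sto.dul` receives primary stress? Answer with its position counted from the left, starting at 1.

5

Weights: 1 pret L, 2 bob L, 3 ri L, 4 sto L, 5 dul L.
Parse right to left (heavy = foot alone; LL = one foot; stranded L unfooted): pret (bob.ˈri) (sto.ˈdul).
Foot heads: 3, 5.
Primary stress on the rightmost head = syllable 5.
Primary stress: syllable 5 → pret.bob.ri.sto.ˈdul.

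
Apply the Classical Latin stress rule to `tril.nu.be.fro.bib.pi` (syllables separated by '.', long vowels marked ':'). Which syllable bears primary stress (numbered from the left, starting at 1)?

5

Classical Latin: stress the penult if heavy (long vowel or closed), else the antepenult.
Weights: 4 fro L, 5 bib H, 6 pi L.
The penult (syllable 5, bib) is heavy, so it takes stress.
Stress on syllable 5: tril.nu.be.fro.ˈbib.pi.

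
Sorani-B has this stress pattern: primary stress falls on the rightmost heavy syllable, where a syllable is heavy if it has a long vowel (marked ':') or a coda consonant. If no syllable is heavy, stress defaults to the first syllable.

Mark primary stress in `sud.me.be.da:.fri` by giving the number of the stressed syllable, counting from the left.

4

Weights: 1 sud H, 2 me L, 3 be L, 4 da: H, 5 fri L.
Heavy syllables in the domain: 1, 4. The rightmost is syllable 4 (da:).
Primary stress: syllable 4 → sud.me.be.ˈda:.fri.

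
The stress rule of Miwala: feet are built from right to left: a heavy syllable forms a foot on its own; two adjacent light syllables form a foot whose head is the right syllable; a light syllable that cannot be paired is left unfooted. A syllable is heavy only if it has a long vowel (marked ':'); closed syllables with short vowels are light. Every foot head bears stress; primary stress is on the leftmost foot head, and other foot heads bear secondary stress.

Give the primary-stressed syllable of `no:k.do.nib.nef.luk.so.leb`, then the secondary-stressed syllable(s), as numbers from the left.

primary 1, secondary 3, 5, 7

Weights: 1 no:k H, 2 do L, 3 nib L, 4 nef L, 5 luk L, 6 so L, 7 leb L.
Parse right to left (heavy = foot alone; LL = one foot; stranded L unfooted): (ˈno:k) (do.ˈnib) (nef.ˈluk) (so.ˈleb).
Foot heads: 1, 3, 5, 7.
Primary stress on the leftmost head = syllable 1.
Secondary stress on 3, 5, 7: ˈno:k.do.ˌnib.nef.ˌluk.so.ˌleb.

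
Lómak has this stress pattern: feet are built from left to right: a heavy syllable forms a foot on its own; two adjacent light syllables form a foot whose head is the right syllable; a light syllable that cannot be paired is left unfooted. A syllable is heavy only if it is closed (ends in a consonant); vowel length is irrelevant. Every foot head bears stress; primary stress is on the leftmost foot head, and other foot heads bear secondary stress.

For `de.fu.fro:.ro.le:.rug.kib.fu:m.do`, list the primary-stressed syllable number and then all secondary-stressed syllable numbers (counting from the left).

primary 2, secondary 4, 6, 7, 8

Weights: 1 de L, 2 fu L, 3 fro: L, 4 ro L, 5 le: L, 6 rug H, 7 kib H, 8 fu:m H, 9 do L.
Parse left to right (heavy = foot alone; LL = one foot; stranded L unfooted): (de.ˈfu) (fro:.ˈro) le: (ˈrug) (ˈkib) (ˈfu:m) do.
Foot heads: 2, 4, 6, 7, 8.
Primary stress on the leftmost head = syllable 2.
Secondary stress on 4, 6, 7, 8: de.ˈfu.fro:.ˌro.le:.ˌrug.ˌkib.ˌfu:m.do.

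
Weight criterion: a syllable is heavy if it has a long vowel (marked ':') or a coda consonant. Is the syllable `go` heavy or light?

light

`go`: short vowel, open (no coda). Short vowel, open → light.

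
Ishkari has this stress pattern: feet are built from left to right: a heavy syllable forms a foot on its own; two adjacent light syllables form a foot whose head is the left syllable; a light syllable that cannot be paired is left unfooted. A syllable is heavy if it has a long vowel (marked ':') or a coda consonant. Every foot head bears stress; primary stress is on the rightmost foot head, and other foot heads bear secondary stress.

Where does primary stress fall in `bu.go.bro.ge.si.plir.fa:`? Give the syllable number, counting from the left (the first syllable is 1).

7

Weights: 1 bu L, 2 go L, 3 bro L, 4 ge L, 5 si L, 6 plir H, 7 fa: H.
Parse left to right (heavy = foot alone; LL = one foot; stranded L unfooted): (ˈbu.go) (ˈbro.ge) si (ˈplir) (ˈfa:).
Foot heads: 1, 3, 6, 7.
Primary stress on the rightmost head = syllable 7.
Primary stress: syllable 7 → bu.go.bro.ge.si.plir.ˈfa:.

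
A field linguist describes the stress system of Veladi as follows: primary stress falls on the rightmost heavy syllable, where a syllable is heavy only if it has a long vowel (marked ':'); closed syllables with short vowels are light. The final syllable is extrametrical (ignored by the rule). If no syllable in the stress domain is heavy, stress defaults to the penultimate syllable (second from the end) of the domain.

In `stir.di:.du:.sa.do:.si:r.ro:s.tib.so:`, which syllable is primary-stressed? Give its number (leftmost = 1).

7

The final syllable (9, so:) is extrametrical; the stress domain is syllables 1–8.
Weights: 1 stir L, 2 di: H, 3 du: H, 4 sa L, 5 do: H, 6 si:r H, 7 ro:s H, 8 tib L.
Heavy syllables in the domain: 2, 3, 5, 6, 7. The rightmost is syllable 7 (ro:s).
Primary stress: syllable 7 → stir.di:.du:.sa.do:.si:r.ˈro:s.tib.so:.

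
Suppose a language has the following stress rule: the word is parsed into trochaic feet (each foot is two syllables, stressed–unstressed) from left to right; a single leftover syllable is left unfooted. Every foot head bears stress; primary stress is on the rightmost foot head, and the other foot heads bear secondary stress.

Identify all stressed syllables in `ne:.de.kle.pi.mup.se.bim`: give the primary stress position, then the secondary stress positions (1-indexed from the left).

primary 5, secondary 1, 3

Parse left to right into trochaic (ˈσσ) feet: (ˈne:.de) (ˈkle.pi) (ˈmup.se) bim. Syllable 7 is left unfooted.
Foot heads (stressed positions): 1, 3, 5.
End Rule Rightmost: primary stress on the rightmost head = syllable 5.
Secondary stress on 1, 3: ˌne:.de.ˌkle.pi.ˈmup.se.bim.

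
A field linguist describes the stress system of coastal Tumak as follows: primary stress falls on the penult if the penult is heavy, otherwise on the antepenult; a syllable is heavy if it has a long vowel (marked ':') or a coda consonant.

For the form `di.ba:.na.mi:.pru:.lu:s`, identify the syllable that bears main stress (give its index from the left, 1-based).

5

Weights: 4 mi: H, 5 pru: H, 6 lu:s H.
The penult (syllable 5, pru:) is heavy, so it takes stress.
Primary stress: syllable 5 → di.ba:.na.mi:.ˈpru:.lu:s.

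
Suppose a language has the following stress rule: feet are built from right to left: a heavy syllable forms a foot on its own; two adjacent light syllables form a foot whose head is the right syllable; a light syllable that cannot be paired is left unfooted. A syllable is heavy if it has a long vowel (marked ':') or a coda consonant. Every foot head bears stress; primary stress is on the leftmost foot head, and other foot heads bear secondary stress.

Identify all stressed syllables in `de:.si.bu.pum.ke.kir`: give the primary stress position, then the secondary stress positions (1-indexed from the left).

primary 1, secondary 3, 4, 6

Weights: 1 de: H, 2 si L, 3 bu L, 4 pum H, 5 ke L, 6 kir H.
Parse right to left (heavy = foot alone; LL = one foot; stranded L unfooted): (ˈde:) (si.ˈbu) (ˈpum) ke (ˈkir).
Foot heads: 1, 3, 4, 6.
Primary stress on the leftmost head = syllable 1.
Secondary stress on 3, 4, 6: ˈde:.si.ˌbu.ˌpum.ke.ˌkir.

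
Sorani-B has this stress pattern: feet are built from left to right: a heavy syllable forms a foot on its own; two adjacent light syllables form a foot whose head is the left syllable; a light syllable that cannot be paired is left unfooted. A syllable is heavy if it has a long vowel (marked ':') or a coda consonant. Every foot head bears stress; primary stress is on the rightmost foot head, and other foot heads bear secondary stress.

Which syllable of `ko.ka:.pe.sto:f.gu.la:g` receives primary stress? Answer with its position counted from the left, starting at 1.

6

Weights: 1 ko L, 2 ka: H, 3 pe L, 4 sto:f H, 5 gu L, 6 la:g H.
Parse left to right (heavy = foot alone; LL = one foot; stranded L unfooted): ko (ˈka:) pe (ˈsto:f) gu (ˈla:g).
Foot heads: 2, 4, 6.
Primary stress on the rightmost head = syllable 6.
Primary stress: syllable 6 → ko.ka:.pe.sto:f.gu.ˈla:g.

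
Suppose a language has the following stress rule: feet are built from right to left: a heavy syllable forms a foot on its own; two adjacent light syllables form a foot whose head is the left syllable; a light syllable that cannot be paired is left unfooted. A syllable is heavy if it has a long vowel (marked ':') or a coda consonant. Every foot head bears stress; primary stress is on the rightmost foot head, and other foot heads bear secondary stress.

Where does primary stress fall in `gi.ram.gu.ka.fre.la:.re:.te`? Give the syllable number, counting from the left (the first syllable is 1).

Weights: 1 gi L, 2 ram H, 3 gu L, 4 ka L, 5 fre L, 6 la: H, 7 re: H, 8 te L.
Parse right to left (heavy = foot alone; LL = one foot; stranded L unfooted): gi (ˈram) gu (ˈka.fre) (ˈla:) (ˈre:) te.
Foot heads: 2, 4, 6, 7.
Primary stress on the rightmost head = syllable 7.
Primary stress: syllable 7 → gi.ram.gu.ka.fre.la:.ˈre:.te.

7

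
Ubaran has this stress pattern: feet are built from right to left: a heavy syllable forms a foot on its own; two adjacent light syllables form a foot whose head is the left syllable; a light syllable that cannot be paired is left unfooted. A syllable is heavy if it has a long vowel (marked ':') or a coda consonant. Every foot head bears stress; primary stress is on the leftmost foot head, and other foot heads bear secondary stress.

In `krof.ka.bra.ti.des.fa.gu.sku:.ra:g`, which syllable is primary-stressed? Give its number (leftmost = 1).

Weights: 1 krof H, 2 ka L, 3 bra L, 4 ti L, 5 des H, 6 fa L, 7 gu L, 8 sku: H, 9 ra:g H.
Parse right to left (heavy = foot alone; LL = one foot; stranded L unfooted): (ˈkrof) ka (ˈbra.ti) (ˈdes) (ˈfa.gu) (ˈsku:) (ˈra:g).
Foot heads: 1, 3, 5, 6, 8, 9.
Primary stress on the leftmost head = syllable 1.
Primary stress: syllable 1 → ˈkrof.ka.bra.ti.des.fa.gu.sku:.ra:g.

1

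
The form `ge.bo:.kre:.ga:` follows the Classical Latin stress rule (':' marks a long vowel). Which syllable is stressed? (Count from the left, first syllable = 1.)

3

Classical Latin: stress the penult if heavy (long vowel or closed), else the antepenult.
Weights: 2 bo: H, 3 kre: H, 4 ga: H.
The penult (syllable 3, kre:) is heavy, so it takes stress.
Stress on syllable 3: ge.bo:.ˈkre:.ga:.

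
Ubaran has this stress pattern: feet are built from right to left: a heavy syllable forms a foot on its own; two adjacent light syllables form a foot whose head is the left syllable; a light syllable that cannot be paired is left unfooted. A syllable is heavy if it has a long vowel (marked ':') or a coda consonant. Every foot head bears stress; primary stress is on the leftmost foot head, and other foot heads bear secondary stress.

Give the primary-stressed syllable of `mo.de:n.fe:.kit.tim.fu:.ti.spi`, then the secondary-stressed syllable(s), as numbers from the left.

primary 2, secondary 3, 4, 5, 6, 7

Weights: 1 mo L, 2 de:n H, 3 fe: H, 4 kit H, 5 tim H, 6 fu: H, 7 ti L, 8 spi L.
Parse right to left (heavy = foot alone; LL = one foot; stranded L unfooted): mo (ˈde:n) (ˈfe:) (ˈkit) (ˈtim) (ˈfu:) (ˈti.spi).
Foot heads: 2, 3, 4, 5, 6, 7.
Primary stress on the leftmost head = syllable 2.
Secondary stress on 3, 4, 5, 6, 7: mo.ˈde:n.ˌfe:.ˌkit.ˌtim.ˌfu:.ˌti.spi.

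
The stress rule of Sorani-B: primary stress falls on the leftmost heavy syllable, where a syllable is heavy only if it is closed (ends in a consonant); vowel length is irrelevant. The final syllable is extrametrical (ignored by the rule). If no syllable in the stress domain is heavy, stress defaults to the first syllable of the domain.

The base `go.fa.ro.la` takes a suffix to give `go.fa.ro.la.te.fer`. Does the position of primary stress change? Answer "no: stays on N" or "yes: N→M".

Base `go.fa.ro.la` (4 syllables):
  The final syllable (4, la) is extrametrical; the stress domain is syllables 1–3.
  Weights: 1 go L, 2 fa L, 3 ro L.
  No heavy syllable in the domain; default to the first syllable of the domain = syllable 1.
  → primary stress on syllable 1.
Suffixed `go.fa.ro.la.te.fer` (6 syllables):
  The final syllable (6, fer) is extrametrical; the stress domain is syllables 1–5.
  Weights: 1 go L, 2 fa L, 3 ro L, 4 la L, 5 te L.
  No heavy syllable in the domain; default to the first syllable of the domain = syllable 1.
  → primary stress on syllable 1.

no: stays on 1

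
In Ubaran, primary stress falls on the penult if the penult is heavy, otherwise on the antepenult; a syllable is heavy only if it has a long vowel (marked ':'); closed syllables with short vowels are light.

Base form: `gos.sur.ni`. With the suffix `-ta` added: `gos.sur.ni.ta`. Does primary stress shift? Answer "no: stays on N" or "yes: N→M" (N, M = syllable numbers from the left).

yes: 1→2

Base `gos.sur.ni` (3 syllables):
  Weights: 1 gos L, 2 sur L, 3 ni L.
  The penult (syllable 2, sur) is light, so stress falls on the antepenult (syllable 1, gos).
  → primary stress on syllable 1.
Suffixed `gos.sur.ni.ta` (4 syllables):
  Weights: 2 sur L, 3 ni L, 4 ta L.
  The penult (syllable 3, ni) is light, so stress falls on the antepenult (syllable 2, sur).
  → primary stress on syllable 2.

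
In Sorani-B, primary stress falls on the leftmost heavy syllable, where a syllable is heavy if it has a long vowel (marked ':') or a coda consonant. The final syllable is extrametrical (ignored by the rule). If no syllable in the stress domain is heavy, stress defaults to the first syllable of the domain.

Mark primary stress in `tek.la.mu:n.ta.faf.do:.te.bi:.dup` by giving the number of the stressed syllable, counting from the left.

The final syllable (9, dup) is extrametrical; the stress domain is syllables 1–8.
Weights: 1 tek H, 2 la L, 3 mu:n H, 4 ta L, 5 faf H, 6 do: H, 7 te L, 8 bi: H.
Heavy syllables in the domain: 1, 3, 5, 6, 8. The leftmost is syllable 1 (tek).
Primary stress: syllable 1 → ˈtek.la.mu:n.ta.faf.do:.te.bi:.dup.

1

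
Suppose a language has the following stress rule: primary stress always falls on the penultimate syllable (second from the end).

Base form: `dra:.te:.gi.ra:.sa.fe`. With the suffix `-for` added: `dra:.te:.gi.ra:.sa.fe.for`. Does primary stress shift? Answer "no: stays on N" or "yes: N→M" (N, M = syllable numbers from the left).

yes: 5→6

Base `dra:.te:.gi.ra:.sa.fe` (6 syllables):
  The word has 6 syllables; the penultimate syllable (second from the end) is syllable 5 (sa).
  → primary stress on syllable 5.
Suffixed `dra:.te:.gi.ra:.sa.fe.for` (7 syllables):
  The word has 7 syllables; the penultimate syllable (second from the end) is syllable 6 (fe).
  → primary stress on syllable 6.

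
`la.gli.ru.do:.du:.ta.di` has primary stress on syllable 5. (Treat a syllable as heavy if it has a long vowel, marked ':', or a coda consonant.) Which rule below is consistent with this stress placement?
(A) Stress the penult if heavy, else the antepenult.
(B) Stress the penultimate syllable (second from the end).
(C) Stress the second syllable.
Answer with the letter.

Rule A → syllable 5 ✓.
Rule B → syllable 6 (observed: 5).
Rule C → syllable 2 (observed: 5).

A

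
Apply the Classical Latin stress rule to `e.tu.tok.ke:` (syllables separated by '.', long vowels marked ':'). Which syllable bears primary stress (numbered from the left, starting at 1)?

Classical Latin: stress the penult if heavy (long vowel or closed), else the antepenult.
Weights: 2 tu L, 3 tok H, 4 ke: H.
The penult (syllable 3, tok) is heavy, so it takes stress.
Stress on syllable 3: e.tu.ˈtok.ke:.

3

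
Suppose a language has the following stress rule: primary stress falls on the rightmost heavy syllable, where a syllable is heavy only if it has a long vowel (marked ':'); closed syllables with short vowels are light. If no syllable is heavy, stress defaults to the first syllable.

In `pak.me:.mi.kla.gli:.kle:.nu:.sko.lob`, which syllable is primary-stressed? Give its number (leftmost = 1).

7

Weights: 1 pak L, 2 me: H, 3 mi L, 4 kla L, 5 gli: H, 6 kle: H, 7 nu: H, 8 sko L, 9 lob L.
Heavy syllables in the domain: 2, 5, 6, 7. The rightmost is syllable 7 (nu:).
Primary stress: syllable 7 → pak.me:.mi.kla.gli:.kle:.ˈnu:.sko.lob.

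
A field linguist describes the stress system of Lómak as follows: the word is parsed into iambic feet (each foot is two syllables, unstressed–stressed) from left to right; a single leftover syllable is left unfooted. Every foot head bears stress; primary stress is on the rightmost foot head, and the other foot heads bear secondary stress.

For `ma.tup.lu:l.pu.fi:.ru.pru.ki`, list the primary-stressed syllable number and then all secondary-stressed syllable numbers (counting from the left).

Parse left to right into iambic (σˈσ) feet: (ma.ˈtup) (lu:l.ˈpu) (fi:.ˈru) (pru.ˈki).
Foot heads (stressed positions): 2, 4, 6, 8.
End Rule Rightmost: primary stress on the rightmost head = syllable 8.
Secondary stress on 2, 4, 6: ma.ˌtup.lu:l.ˌpu.fi:.ˌru.pru.ˈki.

primary 8, secondary 2, 4, 6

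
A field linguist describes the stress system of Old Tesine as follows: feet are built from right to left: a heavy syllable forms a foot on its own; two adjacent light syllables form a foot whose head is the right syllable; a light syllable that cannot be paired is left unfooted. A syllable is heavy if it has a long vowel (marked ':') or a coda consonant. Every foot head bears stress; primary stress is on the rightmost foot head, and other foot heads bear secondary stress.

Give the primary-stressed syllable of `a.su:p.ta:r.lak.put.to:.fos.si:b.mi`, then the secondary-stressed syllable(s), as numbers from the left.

Weights: 1 a L, 2 su:p H, 3 ta:r H, 4 lak H, 5 put H, 6 to: H, 7 fos H, 8 si:b H, 9 mi L.
Parse right to left (heavy = foot alone; LL = one foot; stranded L unfooted): a (ˈsu:p) (ˈta:r) (ˈlak) (ˈput) (ˈto:) (ˈfos) (ˈsi:b) mi.
Foot heads: 2, 3, 4, 5, 6, 7, 8.
Primary stress on the rightmost head = syllable 8.
Secondary stress on 2, 3, 4, 5, 6, 7: a.ˌsu:p.ˌta:r.ˌlak.ˌput.ˌto:.ˌfos.ˈsi:b.mi.

primary 8, secondary 2, 3, 4, 5, 6, 7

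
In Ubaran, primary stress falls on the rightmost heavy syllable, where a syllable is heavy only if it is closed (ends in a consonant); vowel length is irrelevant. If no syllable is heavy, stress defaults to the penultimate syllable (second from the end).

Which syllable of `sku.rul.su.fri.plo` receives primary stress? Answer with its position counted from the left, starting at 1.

Weights: 1 sku L, 2 rul H, 3 su L, 4 fri L, 5 plo L.
Heavy syllables in the domain: 2. The rightmost is syllable 2 (rul).
Primary stress: syllable 2 → sku.ˈrul.su.fri.plo.

2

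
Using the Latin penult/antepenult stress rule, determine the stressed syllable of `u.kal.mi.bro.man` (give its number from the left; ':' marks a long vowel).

Classical Latin: stress the penult if heavy (long vowel or closed), else the antepenult.
Weights: 3 mi L, 4 bro L, 5 man H.
The penult (syllable 4, bro) is light, so stress falls on the antepenult (syllable 3, mi).
Stress on syllable 3: u.kal.ˈmi.bro.man.

3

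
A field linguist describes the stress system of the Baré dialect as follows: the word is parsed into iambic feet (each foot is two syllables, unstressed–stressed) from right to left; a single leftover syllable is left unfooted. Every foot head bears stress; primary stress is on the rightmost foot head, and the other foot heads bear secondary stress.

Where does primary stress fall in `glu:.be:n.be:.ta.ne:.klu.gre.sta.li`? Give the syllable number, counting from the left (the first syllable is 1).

Parse right to left into iambic (σˈσ) feet: glu: (be:n.ˈbe:) (ta.ˈne:) (klu.ˈgre) (sta.ˈli). Syllable 1 is left unfooted.
Foot heads (stressed positions): 3, 5, 7, 9.
End Rule Rightmost: primary stress on the rightmost head = syllable 9.
Primary stress: syllable 9 → glu:.be:n.be:.ta.ne:.klu.gre.sta.ˈli.

9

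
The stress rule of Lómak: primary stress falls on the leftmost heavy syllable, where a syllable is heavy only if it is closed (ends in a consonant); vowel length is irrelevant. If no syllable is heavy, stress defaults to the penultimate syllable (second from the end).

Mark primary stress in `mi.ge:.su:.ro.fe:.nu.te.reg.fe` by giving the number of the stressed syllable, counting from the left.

8

Weights: 1 mi L, 2 ge: L, 3 su: L, 4 ro L, 5 fe: L, 6 nu L, 7 te L, 8 reg H, 9 fe L.
Heavy syllables in the domain: 8. The leftmost is syllable 8 (reg).
Primary stress: syllable 8 → mi.ge:.su:.ro.fe:.nu.te.ˈreg.fe.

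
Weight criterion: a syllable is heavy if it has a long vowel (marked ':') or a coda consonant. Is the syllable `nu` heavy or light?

light

`nu`: short vowel, open (no coda). Short vowel, open → light.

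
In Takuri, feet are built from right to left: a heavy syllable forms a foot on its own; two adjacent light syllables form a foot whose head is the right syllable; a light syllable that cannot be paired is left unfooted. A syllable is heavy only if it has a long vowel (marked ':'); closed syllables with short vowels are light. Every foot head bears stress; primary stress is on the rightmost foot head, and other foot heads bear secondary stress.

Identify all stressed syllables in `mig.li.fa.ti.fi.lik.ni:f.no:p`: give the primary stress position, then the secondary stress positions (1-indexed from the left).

primary 8, secondary 2, 4, 6, 7

Weights: 1 mig L, 2 li L, 3 fa L, 4 ti L, 5 fi L, 6 lik L, 7 ni:f H, 8 no:p H.
Parse right to left (heavy = foot alone; LL = one foot; stranded L unfooted): (mig.ˈli) (fa.ˈti) (fi.ˈlik) (ˈni:f) (ˈno:p).
Foot heads: 2, 4, 6, 7, 8.
Primary stress on the rightmost head = syllable 8.
Secondary stress on 2, 4, 6, 7: mig.ˌli.fa.ˌti.fi.ˌlik.ˌni:f.ˈno:p.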